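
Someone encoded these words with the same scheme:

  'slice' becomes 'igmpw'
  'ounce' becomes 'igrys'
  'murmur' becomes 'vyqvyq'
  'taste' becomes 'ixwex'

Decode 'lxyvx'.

Two steps: reverse the string, then apply a Caesar shift of +4.
Undoing it on lxyvx: shift back: l−4=h, x−4=t, y−4=u, v−4=r, x−4=t → hturt; then reverse → truth.

truth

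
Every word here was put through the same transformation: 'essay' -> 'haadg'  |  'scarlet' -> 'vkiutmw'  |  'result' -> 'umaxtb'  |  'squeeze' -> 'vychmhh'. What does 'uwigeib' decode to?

Shifts by position in essay: pos 0: e→h (+3), pos 1: s→a (+8), pos 2: s→a (+8), pos 3: a→d (+3), pos 4: y→g (+8) — repeating every 3. A repeating key of period 3 is used — shifts +3, +8, +8 over and over.
Decoding uwigeib: u−3=r, w−8=o, i−8=a, g−3=d, e−8=w, i−8=a, b−3=y.

roadway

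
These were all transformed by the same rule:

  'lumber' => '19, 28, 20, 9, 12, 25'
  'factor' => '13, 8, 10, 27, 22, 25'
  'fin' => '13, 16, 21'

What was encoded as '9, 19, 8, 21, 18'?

blank

Each letter is replaced by its alphabet position (a=1..z=26) + 7.
Decoding 9, 19, 8, 21, 18: 9→(9−7)÷1=2=b, 19→(19−7)÷1=12=l, 8→(8−7)÷1=1=a, 21→(21−7)÷1=14=n, 18→(18−7)÷1=11=k.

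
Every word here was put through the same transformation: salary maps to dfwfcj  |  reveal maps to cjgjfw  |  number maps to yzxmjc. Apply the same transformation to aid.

The shift depends on letter class: consonant s→d is +11, but vowel a→f is +5. Two shifts are in play — +5 for a/e/i/o/u, +11 for every other letter.
Applying it to aid: a(vowel)+5=f, i(vowel)+5=n, d(cons)+11=o.

fno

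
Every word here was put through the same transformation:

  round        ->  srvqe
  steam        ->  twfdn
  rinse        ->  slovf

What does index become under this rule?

It's a Vigenère-style cipher with numeric key [1,3]: position i shifts by key[i mod 2].
For index: i+1=j, n+3=q, d+1=e, e+3=h, x+1=y.

jqehy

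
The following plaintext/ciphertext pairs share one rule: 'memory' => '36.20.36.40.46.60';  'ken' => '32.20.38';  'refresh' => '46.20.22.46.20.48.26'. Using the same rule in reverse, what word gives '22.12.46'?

m(#13)→36 and e(#5)→20: differences scale by 2, so n = 2·pos + 10. The formula is n = 2×(alphabet index, a=1) + 10.
Undoing it on 22.12.46: 22→(22−10)÷2=6=f, 12→(12−10)÷2=1=a, 46→(46−10)÷2=18=r.

far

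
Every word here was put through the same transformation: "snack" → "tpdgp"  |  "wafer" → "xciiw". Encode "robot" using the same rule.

sqesy

Letter i (0-indexed) is shifted by i+1, so successive shifts are 1, 2, 3, ….
Applying it to robot: r+1=s, o+2=q, b+3=e, o+4=s, t+5=y.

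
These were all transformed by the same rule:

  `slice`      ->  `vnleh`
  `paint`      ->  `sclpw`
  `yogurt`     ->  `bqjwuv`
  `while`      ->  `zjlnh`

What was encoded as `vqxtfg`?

It's a Vigenère-style cipher with numeric key [3,2]: position i shifts by key[i mod 2].
Reversing it on vqxtfg: v−3=s, q−2=o, x−3=u, t−2=r, f−3=c, g−2=e.

source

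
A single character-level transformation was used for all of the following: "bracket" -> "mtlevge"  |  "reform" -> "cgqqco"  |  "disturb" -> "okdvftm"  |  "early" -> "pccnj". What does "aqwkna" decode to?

policy

Shifts by position in bracket: pos 0: b→m (+11), pos 1: r→t (+2), pos 2: a→l (+11), pos 3: c→e (+2) — repeating every 2. The shifts repeat in a cycle of length 2: positions 0,1,… shift by +11, +2, then the pattern repeats.
Reversing it on aqwkna: a−11=p, q−2=o, w−11=l, k−2=i, n−11=c, a−2=y.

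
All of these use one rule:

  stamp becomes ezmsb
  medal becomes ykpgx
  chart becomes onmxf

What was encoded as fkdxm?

terra

It's a Vigenère-style cipher with numeric key [12,6]: position i shifts by key[i mod 2].
Decoding fkdxm: f−12=t, k−6=e, d−12=r, x−6=r, m−12=a.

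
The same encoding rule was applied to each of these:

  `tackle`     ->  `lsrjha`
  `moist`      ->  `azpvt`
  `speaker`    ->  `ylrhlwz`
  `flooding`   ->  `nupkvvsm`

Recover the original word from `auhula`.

The output letters match the input read backwards, each shifted +7: tackle reversed is elkcat. Two steps: reverse the string, then apply a Caesar shift of +7.
Undoing it on auhula: shift back: a−7=t, u−7=n, h−7=a, u−7=n, l−7=e, a−7=t → tnanet; then reverse → tenant.

tenant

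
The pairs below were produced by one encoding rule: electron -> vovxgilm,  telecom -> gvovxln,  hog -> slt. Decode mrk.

nip

Each pair mirrors across the alphabet (e↔v, l↔o, e↔v): positions sum to 25. Each letter is replaced by its mirror in the alphabet: a↔z, b↔y, c↔x, and so on (the Atbash cipher).
Undoing it on mrk: m↔n, r↔i, k↔p.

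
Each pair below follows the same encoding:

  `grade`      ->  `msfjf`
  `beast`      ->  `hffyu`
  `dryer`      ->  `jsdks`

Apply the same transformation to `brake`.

Shifts by position in grade: pos 0: g→m (+6), pos 1: r→s (+1), pos 2: a→f (+5), pos 3: d→j (+6), pos 4: e→f (+1) — repeating every 3. A repeating key of period 3 is used — shifts +6, +1, +5 over and over.
For brake: b+6=h, r+1=s, a+5=f, k+6=q, e+1=f.

hsfqf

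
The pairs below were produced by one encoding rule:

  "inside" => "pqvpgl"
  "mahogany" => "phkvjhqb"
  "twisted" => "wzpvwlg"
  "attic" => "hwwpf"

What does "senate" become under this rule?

vlqhwl

The shift depends on letter class: consonant n→q is +3, but vowel i→p is +7. The rule splits by letter class: vowels +7, consonants +3.
On senate: s(cons)+3=v, e(vowel)+7=l, n(cons)+3=q, a(vowel)+7=h, t(cons)+3=w, e(vowel)+7=l.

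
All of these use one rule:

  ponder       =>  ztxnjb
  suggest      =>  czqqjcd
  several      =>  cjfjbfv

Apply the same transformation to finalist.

pnxfvncd

Vowels shift forward by 5 and consonants shift forward by 10.
Applying it to finalist: f(cons)+10=p, i(vowel)+5=n, n(cons)+10=x, a(vowel)+5=f, l(cons)+10=v, i(vowel)+5=n, s(cons)+10=c, t(cons)+10=d.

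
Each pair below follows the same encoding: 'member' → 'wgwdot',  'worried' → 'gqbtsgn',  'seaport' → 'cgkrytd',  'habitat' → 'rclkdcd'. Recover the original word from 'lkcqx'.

bison

It's a Vigenère-style cipher with numeric key [10,2]: position i shifts by key[i mod 2].
Undoing it on lkcqx: l−10=b, k−2=i, c−10=s, q−2=o, x−10=n.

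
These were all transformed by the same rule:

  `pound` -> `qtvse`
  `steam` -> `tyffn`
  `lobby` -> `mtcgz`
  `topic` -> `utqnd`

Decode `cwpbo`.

brown

Shifts by position in pound: pos 0: p→q (+1), pos 1: o→t (+5), pos 2: u→v (+1), pos 3: n→s (+5) — repeating every 2. A repeating key of period 2 is used — shifts +1, +5 over and over.
Undoing it on cwpbo: c−1=b, w−5=r, p−1=o, b−5=w, o−1=n.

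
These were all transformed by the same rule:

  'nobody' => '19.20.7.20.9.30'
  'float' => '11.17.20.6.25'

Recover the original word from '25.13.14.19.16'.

think

The number is (letter's place in the alphabet, a=1) + 5.
Reversing it on 25.13.14.19.16: 25→(25−5)÷1=20=t, 13→(13−5)÷1=8=h, 14→(14−5)÷1=9=i, 19→(19−5)÷1=14=n, 16→(16−5)÷1=11=k.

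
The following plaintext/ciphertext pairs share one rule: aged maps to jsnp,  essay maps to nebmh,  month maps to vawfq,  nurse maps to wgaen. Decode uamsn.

Shifts by position in aged: pos 0: a→j (+9), pos 1: g→s (+12), pos 2: e→n (+9), pos 3: d→p (+12) — repeating every 2. The shifts repeat in a cycle of length 2: positions 0,1,… shift by +9, +12, then the pattern repeats.
Reversing it on uamsn: u−9=l, a−12=o, m−9=d, s−12=g, n−9=e.

lodge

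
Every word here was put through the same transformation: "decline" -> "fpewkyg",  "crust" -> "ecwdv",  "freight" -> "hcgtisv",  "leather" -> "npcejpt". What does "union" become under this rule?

Shifts by position in decline: pos 0: d→f (+2), pos 1: e→p (+11), pos 2: c→e (+2), pos 3: l→w (+11) — repeating every 2. It's a Vigenère-style cipher with numeric key [2,11]: position i shifts by key[i mod 2].
For union: u+2=w, n+11=y, i+2=k, o+11=z, n+2=p.

wykzp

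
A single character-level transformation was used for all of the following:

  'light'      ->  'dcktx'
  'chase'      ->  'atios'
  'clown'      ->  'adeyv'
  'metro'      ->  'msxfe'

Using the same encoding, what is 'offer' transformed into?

ebbsf

Each letter's alphabet position (a=0..z=25) is mapped through 9·x+8 mod 26 — an affine cipher.
Applying it to offer: o(14)→9·14+8≡4=e; f(5)→9·5+8≡1=b; f(5)→9·5+8≡1=b; e(4)→9·4+8≡18=s; r(17)→9·17+8≡5=f (all mod 26).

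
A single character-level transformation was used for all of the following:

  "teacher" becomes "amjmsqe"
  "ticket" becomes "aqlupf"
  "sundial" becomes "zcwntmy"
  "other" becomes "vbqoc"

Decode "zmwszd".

senior

In teacher: t→a is +7, e→m is +8, a→j is +9, c→m is +10 — the shift increases by 1 each position. Each letter shifts forward by (position + 7), i.e. 7, 8, 9, … — the shift grows by one for each successive letter.
Undoing it on zmwszd: z−7=s, m−8=e, w−9=n, s−10=i, z−11=o, d−12=r.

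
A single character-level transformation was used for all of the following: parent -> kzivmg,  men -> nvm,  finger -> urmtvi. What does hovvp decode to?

Each pair mirrors across the alphabet (p↔k, a↔z, r↔i): positions sum to 25. Each letter is replaced by its mirror in the alphabet: a↔z, b↔y, c↔x, and so on (the Atbash cipher).
Reversing it on hovvp: h↔s, o↔l, v↔e, v↔e, p↔k.

sleek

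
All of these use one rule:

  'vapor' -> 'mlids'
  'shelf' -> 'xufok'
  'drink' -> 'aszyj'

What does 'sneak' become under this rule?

xyflj

v(21)→m(12) and a(0)→l(11) fit y≡5x+11 (mod 26); the inverse of 5 mod 26 is 21. This is an affine cipher: with a=0,…,z=25, each position x becomes (5x+11) mod 26.
Applying it to sneak: s(18)→5·18+11≡23=x; n(13)→5·13+11≡24=y; e(4)→5·4+11≡5=f; a(0)→5·0+11≡11=l; k(10)→5·10+11≡9=j (all mod 26).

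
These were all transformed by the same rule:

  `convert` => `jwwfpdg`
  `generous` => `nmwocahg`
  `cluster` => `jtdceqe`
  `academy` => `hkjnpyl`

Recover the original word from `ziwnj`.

In convert: c→j is +7, o→w is +8, n→w is +9, v→f is +10 — the shift increases by 1 each position. Each letter shifts forward by (position + 7), i.e. 7, 8, 9, … — the shift grows by one for each successive letter.
Undoing it on ziwnj: z−7=s, i−8=a, w−9=n, n−10=d, j−11=y.

sandy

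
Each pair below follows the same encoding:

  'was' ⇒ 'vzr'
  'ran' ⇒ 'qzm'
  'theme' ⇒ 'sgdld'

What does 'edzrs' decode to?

feast

Compare letters: w→v is +25, a→z is +25, s→r is +25 — a constant shift. This is a Caesar cipher with shift 25.
Decoding edzrs: e−25=f, d−25=e, z−25=a, r−25=s, s−25=t.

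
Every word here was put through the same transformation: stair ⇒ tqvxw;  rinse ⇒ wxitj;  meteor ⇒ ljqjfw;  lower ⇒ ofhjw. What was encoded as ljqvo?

metal

s(18)→t(19) and t(19)→q(16) fit y≡23x+21 (mod 26); the inverse of 23 mod 26 is 17. This is an affine cipher: with a=0,…,z=25, each position x becomes (23x+21) mod 26.
Reversing it on ljqvo: l(11)→17·(11−21)≡12=m; j(9)→17·(9−21)≡4=e; q(16)→17·(16−21)≡19=t; v(21)→17·(21−21)≡0=a; o(14)→17·(14−21)≡11=l (all mod 26).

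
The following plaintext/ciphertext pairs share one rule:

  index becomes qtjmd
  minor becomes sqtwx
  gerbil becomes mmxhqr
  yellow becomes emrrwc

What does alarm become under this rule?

irixs

The shift depends on letter class: consonant n→t is +6, but vowel i→q is +8. The rule splits by letter class: vowels +8, consonants +6.
Applying it to alarm: a(vowel)+8=i, l(cons)+6=r, a(vowel)+8=i, r(cons)+6=x, m(cons)+6=s.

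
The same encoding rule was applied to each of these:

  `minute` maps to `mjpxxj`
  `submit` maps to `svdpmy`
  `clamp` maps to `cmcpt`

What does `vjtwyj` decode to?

Each letter shifts forward by its position index (0, 1, 2, …) — the shift grows by one for each successive letter.
Decoding vjtwyj: v−0=v, j−1=i, t−2=r, w−3=t, y−4=u, j−5=e.

virtue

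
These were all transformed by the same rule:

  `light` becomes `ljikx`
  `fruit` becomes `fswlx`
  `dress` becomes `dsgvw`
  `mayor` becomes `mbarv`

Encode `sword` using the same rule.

sxquh

In light: l→l is +0, i→j is +1, g→i is +2, h→k is +3 — the shift increases by 1 each position. The shift increases by 1 at each position, starting from +0: 0, 1, 2, ….
On sword: s+0=s, w+1=x, o+2=q, r+3=u, d+4=h.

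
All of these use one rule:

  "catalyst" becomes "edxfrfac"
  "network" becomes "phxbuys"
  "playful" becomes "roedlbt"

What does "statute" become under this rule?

uweyaam

In catalyst: c→e is +2, a→d is +3, t→x is +4, a→f is +5 — the shift increases by 1 each position. Each letter shifts forward by (position + 2), i.e. 2, 3, 4, … — the shift grows by one for each successive letter.
For statute: s+2=u, t+3=w, a+4=e, t+5=y, u+6=a, t+7=a, e+8=m.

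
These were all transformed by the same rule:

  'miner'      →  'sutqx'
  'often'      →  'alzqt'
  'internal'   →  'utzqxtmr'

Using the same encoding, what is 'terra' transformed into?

zqxxm

The shift depends on letter class: consonant m→s is +6, but vowel i→u is +12. Vowels shift forward by 12 and consonants shift forward by 6.
On terra: t(cons)+6=z, e(vowel)+12=q, r(cons)+6=x, r(cons)+6=x, a(vowel)+12=m.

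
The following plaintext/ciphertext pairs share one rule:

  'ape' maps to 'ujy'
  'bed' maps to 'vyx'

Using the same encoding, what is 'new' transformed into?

hyq

Compare letters: a→u is +20, p→j is +20, e→y is +20 — a constant shift. Every letter moves 20 places later in the alphabet, wrapping around z→a.
On new: n+20=h, e+20=y, w+20=q.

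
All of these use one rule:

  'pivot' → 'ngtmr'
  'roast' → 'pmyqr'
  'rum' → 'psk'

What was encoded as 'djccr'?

fleet

Compare letters: p→n is +24, i→g is +24, v→t is +24 — a constant shift. It's a constant shift of +24 (ROT24).
Reversing it on djccr: d−24=f, j−24=l, c−24=e, c−24=e, r−24=t.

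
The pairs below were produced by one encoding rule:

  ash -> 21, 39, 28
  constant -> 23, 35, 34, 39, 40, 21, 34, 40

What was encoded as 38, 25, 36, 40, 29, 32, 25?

reptile

a is letter #1 and maps to 21: an offset of 20. The number is (letter's place in the alphabet, a=1) + 20.
Reversing it on 38, 25, 36, 40, 29, 32, 25: 38→(38−20)÷1=18=r, 25→(25−20)÷1=5=e, 36→(36−20)÷1=16=p, 40→(40−20)÷1=20=t, 29→(29−20)÷1=9=i, 32→(32−20)÷1=12=l, 25→(25−20)÷1=5=e.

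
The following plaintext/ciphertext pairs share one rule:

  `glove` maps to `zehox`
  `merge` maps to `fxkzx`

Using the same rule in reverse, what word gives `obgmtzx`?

vintage

Every letter moves 19 places later in the alphabet, wrapping around z→a.
Undoing it on obgmtzx: o−19=v, b−19=i, g−19=n, m−19=t, t−19=a, z−19=g, x−19=e.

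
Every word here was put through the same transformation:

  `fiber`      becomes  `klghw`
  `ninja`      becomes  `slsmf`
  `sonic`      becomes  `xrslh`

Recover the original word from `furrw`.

armor

It's a Vigenère-style cipher with numeric key [5,3]: position i shifts by key[i mod 2].
Reversing it on furrw: f−5=a, u−3=r, r−5=m, r−3=o, w−5=r.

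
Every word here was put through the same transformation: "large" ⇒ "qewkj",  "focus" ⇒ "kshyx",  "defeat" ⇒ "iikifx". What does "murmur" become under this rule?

rywqzv

Shifts by position in large: pos 0: l→q (+5), pos 1: a→e (+4), pos 2: r→w (+5), pos 3: g→k (+4) — repeating every 2. A repeating key of period 2 is used — shifts +5, +4 over and over.
Applying it to murmur: m+5=r, u+4=y, r+5=w, m+4=q, u+5=z, r+4=v.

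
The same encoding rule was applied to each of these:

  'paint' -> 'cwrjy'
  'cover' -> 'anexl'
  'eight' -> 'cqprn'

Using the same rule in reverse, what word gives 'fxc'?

The output letters match the input read backwards, each shifted +9: paint reversed is tniap. Two steps: reverse the string, then apply a Caesar shift of +9.
Undoing it on fxc: shift back: f−9=w, x−9=o, c−9=t → wot; then reverse → tow.

tow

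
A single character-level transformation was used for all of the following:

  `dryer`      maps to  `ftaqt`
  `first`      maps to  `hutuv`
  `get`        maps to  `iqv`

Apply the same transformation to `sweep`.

The shift depends on letter class: consonant d→f is +2, but vowel e→q is +12. Vowels shift forward by 12 and consonants shift forward by 2.
For sweep: s(cons)+2=u, w(cons)+2=y, e(vowel)+12=q, e(vowel)+12=q, p(cons)+2=r.

uyqqr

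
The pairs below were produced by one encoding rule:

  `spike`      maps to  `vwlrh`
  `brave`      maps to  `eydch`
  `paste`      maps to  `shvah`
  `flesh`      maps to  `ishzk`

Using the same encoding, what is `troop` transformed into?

Shifts by position in spike: pos 0: s→v (+3), pos 1: p→w (+7), pos 2: i→l (+3), pos 3: k→r (+7) — repeating every 2. A repeating key of period 2 is used — shifts +3, +7 over and over.
On troop: t+3=w, r+7=y, o+3=r, o+7=v, p+3=s.

wyrvs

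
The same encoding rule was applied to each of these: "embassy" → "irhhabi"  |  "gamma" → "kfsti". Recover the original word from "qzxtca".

In embassy: e→i is +4, m→r is +5, b→h is +6, a→h is +7 — the shift increases by 1 each position. The shift increases by 1 at each position, starting from +4: 4, 5, 6, ….
Decoding qzxtca: q−4=m, z−5=u, x−6=r, t−7=m, c−8=u, a−9=r.

murmur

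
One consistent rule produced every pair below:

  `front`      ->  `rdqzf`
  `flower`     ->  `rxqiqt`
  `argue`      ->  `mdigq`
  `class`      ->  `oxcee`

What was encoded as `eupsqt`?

singer

Shifts by position in front: pos 0: f→r (+12), pos 1: r→d (+12), pos 2: o→q (+2), pos 3: n→z (+12), pos 4: t→f (+12) — repeating every 3. It's a Vigenère-style cipher with numeric key [12,12,2]: position i shifts by key[i mod 3].
Decoding eupsqt: e−12=s, u−12=i, p−2=n, s−12=g, q−12=e, t−2=r.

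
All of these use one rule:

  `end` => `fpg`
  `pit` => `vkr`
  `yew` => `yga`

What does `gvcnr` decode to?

plate

The output letters match the input read backwards, each shifted +2: end reversed is dne. Two steps: reverse the string, then apply a Caesar shift of +2.
Decoding gvcnr: shift back: g−2=e, v−2=t, c−2=a, n−2=l, r−2=p → etalp; then reverse → plate.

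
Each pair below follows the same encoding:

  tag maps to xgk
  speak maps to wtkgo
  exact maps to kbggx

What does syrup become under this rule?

wcvat

The shift depends on letter class: consonant t→x is +4, but vowel a→g is +6. Two shifts are in play — +6 for a/e/i/o/u, +4 for every other letter.
For syrup: s(cons)+4=w, y(cons)+4=c, r(cons)+4=v, u(vowel)+6=a, p(cons)+4=t.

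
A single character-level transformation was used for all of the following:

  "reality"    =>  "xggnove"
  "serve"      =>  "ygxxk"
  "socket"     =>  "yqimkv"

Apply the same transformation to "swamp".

Shifts by position in reality: pos 0: r→x (+6), pos 1: e→g (+2), pos 2: a→g (+6), pos 3: l→n (+2) — repeating every 2. A repeating key of period 2 is used — shifts +6, +2 over and over.
On swamp: s+6=y, w+2=y, a+6=g, m+2=o, p+6=v.

yygov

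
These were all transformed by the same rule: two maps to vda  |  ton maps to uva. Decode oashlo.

health

The output letters match the input read backwards, each shifted +7: two reversed is owt. Two steps: reverse the string, then apply a Caesar shift of +7.
Decoding oashlo: shift back: o−7=h, a−7=t, s−7=l, h−7=a, l−7=e, o−7=h → htlaeh; then reverse → health.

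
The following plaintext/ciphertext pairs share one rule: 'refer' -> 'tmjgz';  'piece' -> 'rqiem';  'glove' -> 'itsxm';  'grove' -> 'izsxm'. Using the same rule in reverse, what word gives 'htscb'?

float

A repeating key of period 3 is used — shifts +2, +8, +4 over and over.
Undoing it on htscb: h−2=f, t−8=l, s−4=o, c−2=a, b−8=t.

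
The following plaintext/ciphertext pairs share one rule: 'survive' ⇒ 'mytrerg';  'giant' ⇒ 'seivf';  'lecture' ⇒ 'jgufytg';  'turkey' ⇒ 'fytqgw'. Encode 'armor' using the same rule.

itcot

Treating letters as 0–25, the rule is x ↦ 19x + 8 (mod 26).
For armor: a(0)→19·0+8≡8=i; r(17)→19·17+8≡19=t; m(12)→19·12+8≡2=c; o(14)→19·14+8≡14=o; r(17)→19·17+8≡19=t (all mod 26).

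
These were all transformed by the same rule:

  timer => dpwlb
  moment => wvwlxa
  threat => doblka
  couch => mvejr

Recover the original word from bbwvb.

rumor

A repeating key of period 2 is used — shifts +10, +7 over and over.
Reversing it on bbwvb: b−10=r, b−7=u, w−10=m, v−7=o, b−10=r.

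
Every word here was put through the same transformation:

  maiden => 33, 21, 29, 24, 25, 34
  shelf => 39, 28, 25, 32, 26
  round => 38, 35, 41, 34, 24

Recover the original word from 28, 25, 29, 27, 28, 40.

m is letter #13 and maps to 33: an offset of 20. Letters become their 1-based position plus 20 (so a→21, b→22, …).
Undoing it on 28, 25, 29, 27, 28, 40: 28→(28−20)÷1=8=h, 25→(25−20)÷1=5=e, 29→(29−20)÷1=9=i, 27→(27−20)÷1=7=g, 28→(28−20)÷1=8=h, 40→(40−20)÷1=20=t.

height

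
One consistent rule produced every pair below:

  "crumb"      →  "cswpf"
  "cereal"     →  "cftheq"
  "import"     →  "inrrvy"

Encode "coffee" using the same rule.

In crumb: c→c is +0, r→s is +1, u→w is +2, m→p is +3 — the shift increases by 1 each position. Each letter shifts forward by its position index (0, 1, 2, …) — the shift grows by one for each successive letter.
For coffee: c+0=c, o+1=p, f+2=h, f+3=i, e+4=i, e+5=j.

cphiij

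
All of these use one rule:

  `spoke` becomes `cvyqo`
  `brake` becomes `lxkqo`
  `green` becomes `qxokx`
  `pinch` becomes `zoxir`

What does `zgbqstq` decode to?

A repeating key of period 2 is used — shifts +10, +6 over and over.
Decoding zgbqstq: z−10=p, g−6=a, b−10=r, q−6=k, s−10=i, t−6=n, q−10=g.

parking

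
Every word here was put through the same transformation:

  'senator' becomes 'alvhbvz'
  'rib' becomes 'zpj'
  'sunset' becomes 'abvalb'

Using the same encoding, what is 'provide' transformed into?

xzvdpll

The shift depends on letter class: consonant s→a is +8, but vowel e→l is +7. Vowels shift forward by 7 and consonants shift forward by 8.
Applying it to provide: p(cons)+8=x, r(cons)+8=z, o(vowel)+7=v, v(cons)+8=d, i(vowel)+7=p, d(cons)+8=l, e(vowel)+7=l.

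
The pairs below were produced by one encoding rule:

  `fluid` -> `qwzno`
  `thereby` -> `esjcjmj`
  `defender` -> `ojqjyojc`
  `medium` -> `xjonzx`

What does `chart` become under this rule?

nsfce

The shift depends on letter class: consonant f→q is +11, but vowel u→z is +5. The rule splits by letter class: vowels +5, consonants +11.
On chart: c(cons)+11=n, h(cons)+11=s, a(vowel)+5=f, r(cons)+11=c, t(cons)+11=e.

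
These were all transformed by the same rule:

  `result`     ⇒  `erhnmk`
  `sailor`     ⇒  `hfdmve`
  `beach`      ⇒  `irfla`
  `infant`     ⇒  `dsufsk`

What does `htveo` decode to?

r(17)→e(4) and e(4)→r(17) fit y≡3x+5 (mod 26); the inverse of 3 mod 26 is 9. Treating letters as 0–25, the rule is x ↦ 3x + 5 (mod 26).
Reversing it on htveo: h(7)→9·(7−5)≡18=s; t(19)→9·(19−5)≡22=w; v(21)→9·(21−5)≡14=o; e(4)→9·(4−5)≡17=r; o(14)→9·(14−5)≡3=d (all mod 26).

sword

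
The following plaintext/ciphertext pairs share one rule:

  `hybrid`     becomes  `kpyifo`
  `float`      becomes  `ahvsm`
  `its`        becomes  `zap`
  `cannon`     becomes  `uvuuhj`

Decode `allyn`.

greet

The output letters match the input read backwards, each shifted +7: hybrid reversed is dirbyh. Two steps: reverse the string, then apply a Caesar shift of +7.
Undoing it on allyn: shift back: a−7=t, l−7=e, l−7=e, y−7=r, n−7=g → teerg; then reverse → greet.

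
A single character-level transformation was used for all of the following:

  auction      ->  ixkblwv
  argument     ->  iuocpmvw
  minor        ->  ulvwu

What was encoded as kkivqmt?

channel

Shifts by position in auction: pos 0: a→i (+8), pos 1: u→x (+3), pos 2: c→k (+8), pos 3: t→b (+8), pos 4: i→l (+3), pos 5: o→w (+8) — repeating every 3. It's a Vigenère-style cipher with numeric key [8,3,8]: position i shifts by key[i mod 3].
Undoing it on kkivqmt: k−8=c, k−3=h, i−8=a, v−8=n, q−3=n, m−8=e, t−8=l.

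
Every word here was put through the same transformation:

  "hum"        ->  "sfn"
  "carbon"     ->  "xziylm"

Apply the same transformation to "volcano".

eloxzml

Each pair mirrors across the alphabet (h↔s, u↔f, m↔n): positions sum to 25. Letters are reflected about the middle of the alphabet (position → 25−position): Atbash.
Applying it to volcano: v↔e, o↔l, l↔o, c↔x, a↔z, n↔m, o↔l.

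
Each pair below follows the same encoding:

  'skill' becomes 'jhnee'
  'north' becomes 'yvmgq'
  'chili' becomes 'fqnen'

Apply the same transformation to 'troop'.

s(18)→j(9) and k(10)→h(7) fit y≡23x+11 (mod 26); the inverse of 23 mod 26 is 17. Each letter's alphabet position (a=0..z=25) is mapped through 23·x+11 mod 26 — an affine cipher.
Applying it to troop: t(19)→23·19+11≡6=g; r(17)→23·17+11≡12=m; o(14)→23·14+11≡21=v; o(14)→23·14+11≡21=v; p(15)→23·15+11≡18=s (all mod 26).

gmvvs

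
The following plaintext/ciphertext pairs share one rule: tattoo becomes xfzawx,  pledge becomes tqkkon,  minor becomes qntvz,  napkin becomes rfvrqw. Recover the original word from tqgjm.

place

The shift increases by 1 at each position, starting from +4: 4, 5, 6, ….
Decoding tqgjm: t−4=p, q−5=l, g−6=a, j−7=c, m−8=e.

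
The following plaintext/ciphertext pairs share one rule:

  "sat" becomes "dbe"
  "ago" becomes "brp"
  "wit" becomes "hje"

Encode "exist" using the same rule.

The rule splits by letter class: vowels +1, consonants +11.
On exist: e(vowel)+1=f, x(cons)+11=i, i(vowel)+1=j, s(cons)+11=d, t(cons)+11=e.

fijde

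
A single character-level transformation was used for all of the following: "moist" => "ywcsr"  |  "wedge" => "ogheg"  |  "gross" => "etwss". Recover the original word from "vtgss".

press

m(12)→y(24) and o(14)→w(22) fit y≡25x+10 (mod 26); the inverse of 25 mod 26 is 25. Treating letters as 0–25, the rule is x ↦ 25x + 10 (mod 26).
Decoding vtgss: v(21)→25·(21−10)≡15=p; t(19)→25·(19−10)≡17=r; g(6)→25·(6−10)≡4=e; s(18)→25·(18−10)≡18=s; s(18)→25·(18−10)≡18=s (all mod 26).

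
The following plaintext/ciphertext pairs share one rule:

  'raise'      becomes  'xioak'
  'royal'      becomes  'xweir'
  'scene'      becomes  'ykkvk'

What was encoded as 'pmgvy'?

jeans

Shifts by position in raise: pos 0: r→x (+6), pos 1: a→i (+8), pos 2: i→o (+6), pos 3: s→a (+8) — repeating every 2. A repeating key of period 2 is used — shifts +6, +8 over and over.
Decoding pmgvy: p−6=j, m−8=e, g−6=a, v−8=n, y−6=s.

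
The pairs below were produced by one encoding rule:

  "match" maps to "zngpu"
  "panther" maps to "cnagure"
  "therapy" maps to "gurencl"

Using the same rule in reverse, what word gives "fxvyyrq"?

skilled

Compare letters: m→z is +13, a→n is +13, t→g is +13 — a constant shift. It's a constant shift of +13 (ROT13).
Decoding fxvyyrq: f−13=s, x−13=k, v−13=i, y−13=l, y−13=l, r−13=e, q−13=d.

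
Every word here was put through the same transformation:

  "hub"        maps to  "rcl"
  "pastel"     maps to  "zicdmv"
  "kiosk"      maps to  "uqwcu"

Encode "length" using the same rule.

Two shifts are in play — +8 for a/e/i/o/u, +10 for every other letter.
On length: l(cons)+10=v, e(vowel)+8=m, n(cons)+10=x, g(cons)+10=q, t(cons)+10=d, h(cons)+10=r.

vmxqdr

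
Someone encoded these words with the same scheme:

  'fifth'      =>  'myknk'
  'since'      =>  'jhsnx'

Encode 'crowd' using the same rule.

ibtwh

Read the word backwards and shift each letter +5.
For crowd: reverse → dworc; then shift: d+5=i, w+5=b, o+5=t, r+5=w, c+5=h.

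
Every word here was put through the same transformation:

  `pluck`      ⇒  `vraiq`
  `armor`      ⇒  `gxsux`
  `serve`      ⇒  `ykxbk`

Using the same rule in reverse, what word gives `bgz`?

Compare letters: p→v is +6, l→r is +6, u→a is +6 — a constant shift. This is a Caesar cipher with shift 6.
Undoing it on bgz: b−6=v, g−6=a, z−6=t.

vat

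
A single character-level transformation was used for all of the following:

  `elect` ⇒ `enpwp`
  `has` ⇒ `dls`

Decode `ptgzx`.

movie

The word is reversed, then every letter is shifted forward by 11.
Undoing it on ptgzx: shift back: p−11=e, t−11=i, g−11=v, z−11=o, x−11=m → eivom; then reverse → movie.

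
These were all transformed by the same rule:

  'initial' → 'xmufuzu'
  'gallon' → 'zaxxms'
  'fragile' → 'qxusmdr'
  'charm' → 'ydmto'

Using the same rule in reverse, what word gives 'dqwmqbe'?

The output letters match the input read backwards, each shifted +12: initial reversed is laitini. Read the word backwards and shift each letter +12.
Undoing it on dqwmqbe: shift back: d−12=r, q−12=e, w−12=k, m−12=a, q−12=e, b−12=p, e−12=s → rekaeps; then reverse → speaker.

speaker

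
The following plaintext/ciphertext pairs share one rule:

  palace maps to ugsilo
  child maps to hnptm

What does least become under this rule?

Letter i (0-indexed) is shifted by i+5, so successive shifts are 5, 6, 7, ….
Applying it to least: l+5=q, e+6=k, a+7=h, s+8=a, t+9=c.

qkhac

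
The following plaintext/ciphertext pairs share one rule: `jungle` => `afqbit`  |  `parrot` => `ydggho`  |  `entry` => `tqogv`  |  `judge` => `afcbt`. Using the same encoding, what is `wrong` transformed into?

nghqb

j(9)→a(0) and u(20)→f(5) fit y≡17x+3 (mod 26); the inverse of 17 mod 26 is 23. Each letter's alphabet position (a=0..z=25) is mapped through 17·x+3 mod 26 — an affine cipher.
For wrong: w(22)→17·22+3≡13=n; r(17)→17·17+3≡6=g; o(14)→17·14+3≡7=h; n(13)→17·13+3≡16=q; g(6)→17·6+3≡1=b (all mod 26).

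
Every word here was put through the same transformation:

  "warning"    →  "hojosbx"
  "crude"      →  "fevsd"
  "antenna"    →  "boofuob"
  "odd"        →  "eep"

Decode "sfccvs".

rubber

The word is reversed, then every letter is shifted forward by 1.
Decoding sfccvs: shift back: s−1=r, f−1=e, c−1=b, c−1=b, v−1=u, s−1=r → rebbur; then reverse → rubber.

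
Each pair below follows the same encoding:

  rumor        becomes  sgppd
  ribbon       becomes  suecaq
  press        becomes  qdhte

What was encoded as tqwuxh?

settle

Shifts by position in rumor: pos 0: r→s (+1), pos 1: u→g (+12), pos 2: m→p (+3), pos 3: o→p (+1), pos 4: r→d (+12) — repeating every 3. The shifts repeat in a cycle of length 3: positions 0,1,… shift by +1, +12, +3, then the pattern repeats.
Decoding tqwuxh: t−1=s, q−12=e, w−3=t, u−1=t, x−12=l, h−3=e.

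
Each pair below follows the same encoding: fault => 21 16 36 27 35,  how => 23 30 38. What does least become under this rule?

27 20 16 34 35

f is letter #6 and maps to 21: an offset of 15. The number is (letter's place in the alphabet, a=1) + 15.
Applying it to least: l=12→27, e=5→20, a=1→16, s=19→34, t=20→35.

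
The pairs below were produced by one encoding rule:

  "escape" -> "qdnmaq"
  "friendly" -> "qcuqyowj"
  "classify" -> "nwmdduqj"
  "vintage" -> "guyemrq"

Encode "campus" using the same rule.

nmxagd

The shift depends on letter class: consonant s→d is +11, but vowel e→q is +12. The rule splits by letter class: vowels +12, consonants +11.
For campus: c(cons)+11=n, a(vowel)+12=m, m(cons)+11=x, p(cons)+11=a, u(vowel)+12=g, s(cons)+11=d.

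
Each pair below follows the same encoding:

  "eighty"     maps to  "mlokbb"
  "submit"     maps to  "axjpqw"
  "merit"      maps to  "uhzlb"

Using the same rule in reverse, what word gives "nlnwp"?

fifth

Shifts by position in eighty: pos 0: e→m (+8), pos 1: i→l (+3), pos 2: g→o (+8), pos 3: h→k (+3) — repeating every 2. The shifts repeat in a cycle of length 2: positions 0,1,… shift by +8, +3, then the pattern repeats.
Decoding nlnwp: n−8=f, l−3=i, n−8=f, w−3=t, p−8=h.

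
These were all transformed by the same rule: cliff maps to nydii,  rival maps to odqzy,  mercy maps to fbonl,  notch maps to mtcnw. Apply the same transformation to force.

This is an affine cipher: with a=0,…,z=25, each position x becomes (7x+25) mod 26.
On force: f(5)→7·5+25≡8=i; o(14)→7·14+25≡19=t; r(17)→7·17+25≡14=o; c(2)→7·2+25≡13=n; e(4)→7·4+25≡1=b (all mod 26).

itonb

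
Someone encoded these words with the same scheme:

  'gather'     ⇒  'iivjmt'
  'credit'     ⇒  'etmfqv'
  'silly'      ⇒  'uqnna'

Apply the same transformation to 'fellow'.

hmnnwy

The shift depends on letter class: consonant g→i is +2, but vowel a→i is +8. The rule splits by letter class: vowels +8, consonants +2.
Applying it to fellow: f(cons)+2=h, e(vowel)+8=m, l(cons)+2=n, l(cons)+2=n, o(vowel)+8=w, w(cons)+2=y.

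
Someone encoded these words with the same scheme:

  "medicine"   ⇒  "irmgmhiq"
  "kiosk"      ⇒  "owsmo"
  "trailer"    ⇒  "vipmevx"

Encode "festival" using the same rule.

pezmxwij

Two steps: reverse the string, then apply a Caesar shift of +4.
On festival: reverse → lavitsef; then shift: l+4=p, a+4=e, v+4=z, i+4=m, t+4=x, s+4=w, e+4=i, f+4=j.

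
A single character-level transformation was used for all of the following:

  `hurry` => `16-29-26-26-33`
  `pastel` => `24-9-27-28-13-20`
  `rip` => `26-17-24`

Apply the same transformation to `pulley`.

h is letter #8 and maps to 16: an offset of 8. Each letter is replaced by its alphabet position (a=1..z=26) + 8.
For pulley: p=16→24, u=21→29, l=12→20, l=12→20, e=5→13, y=25→33.

24-29-20-20-13-33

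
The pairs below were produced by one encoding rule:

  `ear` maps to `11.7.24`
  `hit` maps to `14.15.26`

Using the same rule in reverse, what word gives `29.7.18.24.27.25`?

walrus

e is letter #5 and maps to 11: an offset of 6. Each letter is replaced by its alphabet position (a=1..z=26) + 6.
Decoding 29.7.18.24.27.25: 29→(29−6)÷1=23=w, 7→(7−6)÷1=1=a, 18→(18−6)÷1=12=l, 24→(24−6)÷1=18=r, 27→(27−6)÷1=21=u, 25→(25−6)÷1=19=s.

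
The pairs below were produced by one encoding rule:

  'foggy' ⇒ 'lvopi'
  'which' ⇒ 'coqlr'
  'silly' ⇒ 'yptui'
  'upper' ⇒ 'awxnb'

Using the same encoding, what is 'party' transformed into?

In foggy: f→l is +6, o→v is +7, g→o is +8, g→p is +9 — the shift increases by 1 each position. The shift increases by 1 at each position, starting from +6: 6, 7, 8, ….
On party: p+6=v, a+7=h, r+8=z, t+9=c, y+10=i.

vhzci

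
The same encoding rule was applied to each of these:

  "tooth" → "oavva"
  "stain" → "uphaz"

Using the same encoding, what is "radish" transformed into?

ozpkhy

The word is reversed, then every letter is shifted forward by 7.
For radish: reverse → hsidar; then shift: h+7=o, s+7=z, i+7=p, d+7=k, a+7=h, r+7=y.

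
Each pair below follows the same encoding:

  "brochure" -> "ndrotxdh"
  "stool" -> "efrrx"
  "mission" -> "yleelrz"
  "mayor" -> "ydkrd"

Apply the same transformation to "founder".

rrxzphd

The rule splits by letter class: vowels +3, consonants +12.
Applying it to founder: f(cons)+12=r, o(vowel)+3=r, u(vowel)+3=x, n(cons)+12=z, d(cons)+12=p, e(vowel)+3=h, r(cons)+12=d.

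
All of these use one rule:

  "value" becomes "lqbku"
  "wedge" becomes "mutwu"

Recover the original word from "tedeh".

donor

This is a Caesar cipher with shift 16.
Reversing it on tedeh: t−16=d, e−16=o, d−16=n, e−16=o, h−16=r.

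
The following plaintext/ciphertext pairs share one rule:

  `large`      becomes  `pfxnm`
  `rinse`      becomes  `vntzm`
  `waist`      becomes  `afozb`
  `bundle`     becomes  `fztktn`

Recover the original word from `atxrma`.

Letter i (0-indexed) is shifted by i+4, so successive shifts are 4, 5, 6, ….
Decoding atxrma: a−4=w, t−5=o, x−6=r, r−7=k, m−8=e, a−9=r.

worker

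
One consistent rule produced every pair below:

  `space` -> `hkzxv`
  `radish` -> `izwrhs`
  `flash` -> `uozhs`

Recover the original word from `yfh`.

bus

Each pair mirrors across the alphabet (s↔h, p↔k, a↔z): positions sum to 25. Each letter is replaced by its mirror in the alphabet: a↔z, b↔y, c↔x, and so on (the Atbash cipher).
Decoding yfh: y↔b, f↔u, h↔s.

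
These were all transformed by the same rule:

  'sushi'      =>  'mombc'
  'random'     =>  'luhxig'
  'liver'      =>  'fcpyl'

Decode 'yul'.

Compare letters: s→m is +20, u→o is +20, s→m is +20 — a constant shift. It's a constant shift of +20 (ROT20).
Undoing it on yul: y−20=e, u−20=a, l−20=r.

ear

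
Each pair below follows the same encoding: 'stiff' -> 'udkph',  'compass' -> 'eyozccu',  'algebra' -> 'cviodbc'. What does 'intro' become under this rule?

kxvbq

Shifts by position in stiff: pos 0: s→u (+2), pos 1: t→d (+10), pos 2: i→k (+2), pos 3: f→p (+10) — repeating every 2. The shifts repeat in a cycle of length 2: positions 0,1,… shift by +2, +10, then the pattern repeats.
For intro: i+2=k, n+10=x, t+2=v, r+10=b, o+2=q.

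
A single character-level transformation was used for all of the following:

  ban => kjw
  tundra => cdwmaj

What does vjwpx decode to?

mango

Compare letters: b→k is +9, a→j is +9, n→w is +9 — a constant shift. It's a constant shift of +9 (ROT9).
Reversing it on vjwpx: v−9=m, j−9=a, w−9=n, p−9=g, x−9=o.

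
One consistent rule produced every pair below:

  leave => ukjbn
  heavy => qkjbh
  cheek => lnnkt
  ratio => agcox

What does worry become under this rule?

Shifts by position in leave: pos 0: l→u (+9), pos 1: e→k (+6), pos 2: a→j (+9), pos 3: v→b (+6) — repeating every 2. It's a Vigenère-style cipher with numeric key [9,6]: position i shifts by key[i mod 2].
Applying it to worry: w+9=f, o+6=u, r+9=a, r+6=x, y+9=h.

fuaxh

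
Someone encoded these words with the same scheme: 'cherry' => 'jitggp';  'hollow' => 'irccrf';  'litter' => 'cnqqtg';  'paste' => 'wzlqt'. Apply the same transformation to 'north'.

This is an affine cipher: with a=0,…,z=25, each position x becomes (5x+25) mod 26.
For north: n(13)→5·13+25≡12=m; o(14)→5·14+25≡17=r; r(17)→5·17+25≡6=g; t(19)→5·19+25≡16=q; h(7)→5·7+25≡8=i (all mod 26).

mrgqi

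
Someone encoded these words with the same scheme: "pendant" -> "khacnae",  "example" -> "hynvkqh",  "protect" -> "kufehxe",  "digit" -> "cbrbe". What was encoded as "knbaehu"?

painter

p(15)→k(10) and e(4)→h(7) fit y≡5x+13 (mod 26); the inverse of 5 mod 26 is 21. Treating letters as 0–25, the rule is x ↦ 5x + 13 (mod 26).
Undoing it on knbaehu: k(10)→21·(10−13)≡15=p; n(13)→21·(13−13)≡0=a; b(1)→21·(1−13)≡8=i; a(0)→21·(0−13)≡13=n; e(4)→21·(4−13)≡19=t; h(7)→21·(7−13)≡4=e; u(20)→21·(20−13)≡17=r (all mod 26).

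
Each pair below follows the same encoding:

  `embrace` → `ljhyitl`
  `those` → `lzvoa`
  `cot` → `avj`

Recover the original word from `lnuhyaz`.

strange

Two steps: reverse the string, then apply a Caesar shift of +7.
Reversing it on lnuhyaz: shift back: l−7=e, n−7=g, u−7=n, h−7=a, y−7=r, a−7=t, z−7=s → egnarts; then reverse → strange.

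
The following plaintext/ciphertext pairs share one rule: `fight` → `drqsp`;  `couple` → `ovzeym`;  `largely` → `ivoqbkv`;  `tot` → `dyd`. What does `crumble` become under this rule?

The output letters match the input read backwards, each shifted +10: fight reversed is thgif. The word is reversed, then every letter is shifted forward by 10.
Applying it to crumble: reverse → elbmurc; then shift: e+10=o, l+10=v, b+10=l, m+10=w, u+10=e, r+10=b, c+10=m.

ovlwebm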